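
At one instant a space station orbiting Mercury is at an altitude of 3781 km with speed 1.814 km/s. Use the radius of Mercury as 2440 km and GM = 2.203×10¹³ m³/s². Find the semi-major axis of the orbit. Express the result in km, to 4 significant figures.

a ≈ 5810 km

r = 2440 + 3781 = 6221.0 km = 6.221×10⁶ m.
Specific orbital energy ε = v²/2 − μ/r = (1814)²/2 − 2.203×10¹³/6.221×10⁶ = -1.896×10⁶ J/kg.
Since ε = −μ/(2a), a = −μ/(2ε) = 5.810×10⁶ m = 5809.8 km.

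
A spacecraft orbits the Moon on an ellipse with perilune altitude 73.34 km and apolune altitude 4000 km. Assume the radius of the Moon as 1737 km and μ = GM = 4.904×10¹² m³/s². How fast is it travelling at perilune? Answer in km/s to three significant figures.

r_p = 1737 + 73.34 = 1810.3 km = 1.8103×10⁶ m.
r_a = 1737 + 4000 = 5737.0 km = 5.7370×10⁶ m.
Semi-major axis a = (r_p + r_a)/2 = 3773.7 km = 3.774×10⁶ m.
Vis-viva: v² = μ(2/r − 1/a) = 4.904×10¹² × (1.105×10⁻⁶ − 2.650×10⁻⁷) = 4.118×10⁶ m²/s².
v = 2029 m/s = 2.029 km/s.

v ≈ 2.03 km/s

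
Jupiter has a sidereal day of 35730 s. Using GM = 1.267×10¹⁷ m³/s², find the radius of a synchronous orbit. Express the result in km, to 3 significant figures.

A synchronous orbit has period T, so by Kepler's third law a = (μT²/4π²)^(1/3).
μT²/4π² = 1.267×10¹⁷ × (3.573×10⁴)² / 39.48 = 4.097×10²⁴ m³.
a = 1.600×10⁸ m = 1.6002×10⁵ km.

r_sync ≈ 1.60×10⁵ km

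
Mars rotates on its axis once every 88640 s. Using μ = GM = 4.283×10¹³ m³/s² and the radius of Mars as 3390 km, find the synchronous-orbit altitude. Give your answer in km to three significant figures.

h_sync ≈ 17000 km

A synchronous orbit has period T, so by Kepler's third law a = (μT²/4π²)^(1/3).
μT²/4π² = 4.283×10¹³ × (8.864×10⁴)² / 39.48 = 8.524×10²¹ m³.
a = 2.043×10⁷ m = 20428 km.
Altitude h = a − R = 20428 − 3390 = 17038 km.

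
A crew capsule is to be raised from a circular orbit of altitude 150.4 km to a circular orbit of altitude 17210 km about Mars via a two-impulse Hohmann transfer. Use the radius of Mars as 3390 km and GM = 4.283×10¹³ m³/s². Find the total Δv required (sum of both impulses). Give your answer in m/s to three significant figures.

Δv_total ≈ 1730 m/s

r₁ = 3390 + 150.4 = 3540.4 km = 3.5404×10⁶ m.
r₂ = 3390 + 17210 = 20600 km = 2.0600×10⁷ m.
Transfer ellipse a_t = (r₁ + r₂)/2 = 1.207×10⁷ m.
At r₁: circular v_c1 = √(μ/r₁) = 3478 m/s; transfer-periapsis v_p = √[μ(2/r₁ − 1/a_t)] = 4544 m/s.
Δv₁ = v_p − v_c1 = 1066 m/s.
At r₂: circular v_c2 = √(μ/r₂) = 1442 m/s; transfer-apoapsis v_a = √[μ(2/r₂ − 1/a_t)] = 780.9 m/s.
Δv₂ = v_c2 − v_a = 661.0 m/s.
Total Δv = Δv₁ + Δv₂ = 1727 m/s.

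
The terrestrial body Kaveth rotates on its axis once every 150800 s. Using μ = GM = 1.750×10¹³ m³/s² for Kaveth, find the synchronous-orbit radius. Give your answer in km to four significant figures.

A synchronous orbit has period T, so by Kepler's third law a = (μT²/4π²)^(1/3).
μT²/4π² = 1.750×10¹³ × (1.508×10⁵)² / 39.48 = 1.008×10²² m³.
a = 2.160×10⁷ m = 21602 km.

r_sync ≈ 21600 km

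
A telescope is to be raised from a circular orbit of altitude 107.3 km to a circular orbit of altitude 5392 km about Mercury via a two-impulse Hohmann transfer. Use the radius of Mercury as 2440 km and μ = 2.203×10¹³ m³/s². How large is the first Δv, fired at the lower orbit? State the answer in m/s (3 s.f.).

r₁ = 2440 + 107.3 = 2547.3 km = 2.5473×10⁶ m.
r₂ = 2440 + 5392 = 7832.0 km = 7.8320×10⁶ m.
Transfer ellipse a_t = (r₁ + r₂)/2 = 5.190×10⁶ m.
At r₁: circular v_c1 = √(μ/r₁) = 2941 m/s; transfer-periherm v_p = √[μ(2/r₁ − 1/a_t)] = 3613 m/s.
Δv₁ = v_p − v_c1 = 671.9 m/s.

Δv ≈ 672 m/s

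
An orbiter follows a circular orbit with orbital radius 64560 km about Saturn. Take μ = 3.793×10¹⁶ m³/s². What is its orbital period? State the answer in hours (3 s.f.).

T ≈ 4.65 hours

r = 64560 km = 6.456×10⁷ m.
Kepler's third law: T = 2π√(r³/μ) = 2π√((6.456×10⁷)³ / 3.793×10¹⁶).
r³/μ = 7.094×10⁶ s², so T = 2π × 2.664×10³ = 1.674×10⁴ s.
Converting: 1.674×10⁴ s ÷ 3600 = 4.649 hours.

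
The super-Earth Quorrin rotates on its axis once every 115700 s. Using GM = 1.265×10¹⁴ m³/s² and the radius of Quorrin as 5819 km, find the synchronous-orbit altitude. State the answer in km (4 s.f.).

A synchronous orbit has period T, so by Kepler's third law a = (μT²/4π²)^(1/3).
μT²/4π² = 1.265×10¹⁴ × (1.157×10⁵)² / 39.48 = 4.289×10²² m³.
a = 3.501×10⁷ m = 35005 km.
Altitude h = a − R = 35005 − 5819 = 29186 km.

h_sync ≈ 29190 km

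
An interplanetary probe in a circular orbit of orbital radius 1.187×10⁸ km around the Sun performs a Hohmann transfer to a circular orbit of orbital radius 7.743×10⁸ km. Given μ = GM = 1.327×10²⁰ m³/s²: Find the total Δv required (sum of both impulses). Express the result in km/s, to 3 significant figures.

Δv_total ≈ 16.9 km/s

r₁ = 1.187×10⁸ km = 1.187×10¹¹ m.
r₂ = 7.743×10⁸ km = 7.743×10¹¹ m.
Transfer ellipse a_t = (r₁ + r₂)/2 = 4.465×10¹¹ m.
At r₁: circular v_c1 = √(μ/r₁) = 33440 m/s; transfer-perihelion v_p = √[μ(2/r₁ − 1/a_t)] = 44030 m/s.
Δv₁ = v_p − v_c1 = 10590 m/s.
At r₂: circular v_c2 = √(μ/r₂) = 13090 m/s; transfer-aphelion v_a = √[μ(2/r₂ − 1/a_t)] = 6750 m/s.
Δv₂ = v_c2 − v_a = 6341 m/s.
Total Δv = Δv₁ + Δv₂ = 16940 m/s = 16.94 km/s.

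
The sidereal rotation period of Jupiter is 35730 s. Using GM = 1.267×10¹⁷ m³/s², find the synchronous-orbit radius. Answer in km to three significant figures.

r_sync ≈ 1.60×10⁵ km

A synchronous orbit has period T, so by Kepler's third law a = (μT²/4π²)^(1/3).
μT²/4π² = 1.267×10¹⁷ × (3.573×10⁴)² / 39.48 = 4.097×10²⁴ m³.
a = 1.600×10⁸ m = 1.6002×10⁵ km.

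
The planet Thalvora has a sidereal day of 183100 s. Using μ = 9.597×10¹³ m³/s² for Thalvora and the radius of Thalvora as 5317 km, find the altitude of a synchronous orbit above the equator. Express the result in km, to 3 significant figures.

h_sync ≈ 38000 km

A synchronous orbit has period T, so by Kepler's third law a = (μT²/4π²)^(1/3).
μT²/4π² = 9.597×10¹³ × (1.831×10⁵)² / 39.48 = 8.150×10²² m³.
a = 4.336×10⁷ m = 43356 km.
Altitude h = a − R = 43356 − 5317 = 38039 km.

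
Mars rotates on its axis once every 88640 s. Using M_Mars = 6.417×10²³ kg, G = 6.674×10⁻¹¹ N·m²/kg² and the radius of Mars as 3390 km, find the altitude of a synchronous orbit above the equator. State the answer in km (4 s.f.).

μ = GM = 6.674×10⁻¹¹ × 6.417×10²³ = 4.283×10¹³ m³/s².
A synchronous orbit has period T, so by Kepler's third law a = (μT²/4π²)^(1/3).
μT²/4π² = 4.283×10¹³ × (8.864×10⁴)² / 39.48 = 8.524×10²¹ m³.
a = 2.043×10⁷ m = 20427 km.
Altitude h = a − R = 20427 − 3390 = 17037 km.

h_sync ≈ 17040 km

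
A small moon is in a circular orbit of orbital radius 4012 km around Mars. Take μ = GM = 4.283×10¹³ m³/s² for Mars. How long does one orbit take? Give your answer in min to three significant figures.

r = 4012 km = 4.012×10⁶ m.
Kepler's third law: T = 2π√(r³/μ) = 2π√((4.012×10⁶)³ / 4.283×10¹³).
r³/μ = 1.508×10⁶ s², so T = 2π × 1.228×10³ = 7.715×10³ s.
Converting: 7.715×10³ s ÷ 60.00 = 128.6 min.

T ≈ 129 min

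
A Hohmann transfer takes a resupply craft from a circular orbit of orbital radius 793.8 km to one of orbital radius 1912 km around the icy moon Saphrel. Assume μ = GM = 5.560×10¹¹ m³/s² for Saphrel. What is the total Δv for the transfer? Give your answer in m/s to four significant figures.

Δv_total ≈ 284.2 m/s

r₁ = 793.8 km = 7.938×10⁵ m.
r₂ = 1912 km = 1.912×10⁶ m.
Transfer ellipse a_t = (r₁ + r₂)/2 = 1.353×10⁶ m.
At r₁: circular v_c1 = √(μ/r₁) = 836.9 m/s; transfer-periapsis v_p = √[μ(2/r₁ − 1/a_t)] = 994.9 m/s.
Δv₁ = v_p − v_c1 = 158.0 m/s.
At r₂: circular v_c2 = √(μ/r₂) = 539.3 m/s; transfer-apoapsis v_a = √[μ(2/r₂ − 1/a_t)] = 413.1 m/s.
Δv₂ = v_c2 − v_a = 126.2 m/s.
Total Δv = Δv₁ + Δv₂ = 284.2 m/s.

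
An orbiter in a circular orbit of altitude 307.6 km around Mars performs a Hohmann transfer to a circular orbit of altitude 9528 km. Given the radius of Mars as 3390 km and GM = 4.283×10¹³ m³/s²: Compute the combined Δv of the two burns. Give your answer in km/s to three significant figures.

Δv_total ≈ 1.45 km/s

r₁ = 3390 + 307.6 = 3697.6 km = 3.6976×10⁶ m.
r₂ = 3390 + 9528 = 12918 km = 1.2918×10⁷ m.
Transfer ellipse a_t = (r₁ + r₂)/2 = 8.308×10⁶ m.
At r₁: circular v_c1 = √(μ/r₁) = 3403 m/s; transfer-periapsis v_p = √[μ(2/r₁ − 1/a_t)] = 4244 m/s.
Δv₁ = v_p − v_c1 = 840.5 m/s.
At r₂: circular v_c2 = √(μ/r₂) = 1821 m/s; transfer-apoapsis v_a = √[μ(2/r₂ − 1/a_t)] = 1215 m/s.
Δv₂ = v_c2 − v_a = 606.1 m/s.
Total Δv = Δv₁ + Δv₂ = 1447 m/s = 1.447 km/s.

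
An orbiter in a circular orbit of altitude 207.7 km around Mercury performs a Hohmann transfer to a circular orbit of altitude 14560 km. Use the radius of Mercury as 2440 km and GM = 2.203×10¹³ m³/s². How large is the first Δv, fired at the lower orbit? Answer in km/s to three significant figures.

Δv ≈ 0.91 km/s

r₁ = 2440 + 207.7 = 2647.7 km = 2.6477×10⁶ m.
r₂ = 2440 + 14560 = 17000 km = 1.7000×10⁷ m.
Transfer ellipse a_t = (r₁ + r₂)/2 = 9.824×10⁶ m.
At r₁: circular v_c1 = √(μ/r₁) = 2885 m/s; transfer-periherm v_p = √[μ(2/r₁ − 1/a_t)] = 3795 m/s.
Δv₁ = v_p − v_c1 = 910.0 m/s.
= 0.91 km/s.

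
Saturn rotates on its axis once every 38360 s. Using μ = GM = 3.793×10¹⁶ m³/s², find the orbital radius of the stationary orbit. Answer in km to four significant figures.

r_sync ≈ 1.122×10⁵ km

A synchronous orbit has period T, so by Kepler's third law a = (μT²/4π²)^(1/3).
μT²/4π² = 3.793×10¹⁶ × (3.836×10⁴)² / 39.48 = 1.414×10²⁴ m³.
a = 1.122×10⁸ m = 1.1223×10⁵ km.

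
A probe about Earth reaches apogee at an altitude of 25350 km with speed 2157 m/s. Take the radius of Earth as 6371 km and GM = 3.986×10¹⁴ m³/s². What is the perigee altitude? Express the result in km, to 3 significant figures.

r_a = 6371 + 25350 = 31721 km = 3.172×10⁷ m.
Specific energy ε = v²/2 − μ/r = -1.024×10⁷ J/kg, so a = −μ/(2ε) = 1.946×10⁷ m.
The apsides satisfy r_p + r_a = 2a, so the perigee radius is 2a − r_a = 7.207×10⁶ m = 7206.7 km.
Perigee altitude = 7206.7 − 6371 = 835.74 km.

perigee altitude ≈ 836 km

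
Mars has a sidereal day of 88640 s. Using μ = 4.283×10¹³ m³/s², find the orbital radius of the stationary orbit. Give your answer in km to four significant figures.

A synchronous orbit has period T, so by Kepler's third law a = (μT²/4π²)^(1/3).
μT²/4π² = 4.283×10¹³ × (8.864×10⁴)² / 39.48 = 8.524×10²¹ m³.
a = 2.043×10⁷ m = 20428 km.

r_sync ≈ 20430 km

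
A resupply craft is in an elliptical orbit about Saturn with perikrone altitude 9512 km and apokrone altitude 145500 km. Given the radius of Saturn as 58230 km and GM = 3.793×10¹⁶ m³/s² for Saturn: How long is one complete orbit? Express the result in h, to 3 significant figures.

T ≈ 14.2 h

r_p = 58230 + 9512 = 67742 km = 6.7742×10⁷ m.
r_a = 58230 + 145500 = 203730 km = 2.0373×10⁸ m.
Semi-major axis a = (r_p + r_a)/2 = (67742 + 2.0373×10⁵)/2 = 1.3574×10⁵ km = 1.357×10⁸ m.
By Kepler's third law T = 2π√(a³/μ) = 2π × 8.120×10³ = 5.102×10⁴ s.
= 14.17 h.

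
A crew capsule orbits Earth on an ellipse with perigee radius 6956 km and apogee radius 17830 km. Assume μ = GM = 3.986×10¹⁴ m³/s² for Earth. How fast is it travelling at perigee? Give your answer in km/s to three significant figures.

v ≈ 9.08 km/s

Semi-major axis a = (r_p + r_a)/2 = 12393 km = 1.239×10⁷ m.
Vis-viva: v² = μ(2/r − 1/a) = 3.986×10¹⁴ × (2.875×10⁻⁷ − 8.069×10⁻⁸) = 8.244×10⁷ m²/s².
v = 9080 m/s = 9.080 km/s.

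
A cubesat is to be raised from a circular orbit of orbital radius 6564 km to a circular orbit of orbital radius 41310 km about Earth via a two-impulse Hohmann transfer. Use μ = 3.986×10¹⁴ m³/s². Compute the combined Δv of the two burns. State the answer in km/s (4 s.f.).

Δv_total ≈ 3.924 km/s

r₁ = 6564 km = 6.564×10⁶ m.
r₂ = 41310 km = 4.131×10⁷ m.
Transfer ellipse a_t = (r₁ + r₂)/2 = 2.394×10⁷ m.
At r₁: circular v_c1 = √(μ/r₁) = 7793 m/s; transfer-perigee v_p = √[μ(2/r₁ − 1/a_t)] = 10240 m/s.
Δv₁ = v_p − v_c1 = 2444 m/s.
At r₂: circular v_c2 = √(μ/r₂) = 3106 m/s; transfer-apogee v_a = √[μ(2/r₂ − 1/a_t)] = 1627 m/s.
Δv₂ = v_c2 − v_a = 1480 m/s.
Total Δv = Δv₁ + Δv₂ = 3924 m/s = 3.924 km/s.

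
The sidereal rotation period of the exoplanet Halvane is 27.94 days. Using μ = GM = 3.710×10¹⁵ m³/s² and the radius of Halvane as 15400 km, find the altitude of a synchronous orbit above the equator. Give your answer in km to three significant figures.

h_sync ≈ 8.03×10⁵ km

T = 27.94 days = 2.414×10⁶ s.
A synchronous orbit has period T, so by Kepler's third law a = (μT²/4π²)^(1/3).
μT²/4π² = 3.710×10¹⁵ × (2.414×10⁶)² / 39.48 = 5.476×10²⁶ m³.
a = 8.181×10⁸ m = 8.1815×10⁵ km.
Altitude h = a − R = 8.1815×10⁵ − 15400 = 8.0275×10⁵ km.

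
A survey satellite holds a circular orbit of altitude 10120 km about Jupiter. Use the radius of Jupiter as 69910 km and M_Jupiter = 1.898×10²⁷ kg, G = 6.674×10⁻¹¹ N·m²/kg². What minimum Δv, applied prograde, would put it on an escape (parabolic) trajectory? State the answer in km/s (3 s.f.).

μ = GM = 6.674×10⁻¹¹ × 1.898×10²⁷ = 1.267×10¹⁷ m³/s².
r = 69910 + 10120 = 80030 km = 8.0030×10⁷ m.
Circular speed v_c = √(μ/r) = 39780 m/s.
Escape speed v_esc = √(2μ/r) = √2 × v_c = 56260 m/s.
Δv = v_esc − v_c = 16480 m/s = 16.48 km/s.

Δv ≈ 16.5 km/s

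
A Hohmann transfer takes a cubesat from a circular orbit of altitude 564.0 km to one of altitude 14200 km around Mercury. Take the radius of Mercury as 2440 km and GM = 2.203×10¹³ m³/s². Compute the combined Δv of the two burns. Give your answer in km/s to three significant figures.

Δv_total ≈ 1.33 km/s

r₁ = 2440 + 564.0 = 3004.0 km = 3.0040×10⁶ m.
r₂ = 2440 + 14200 = 16640 km = 1.6640×10⁷ m.
Transfer ellipse a_t = (r₁ + r₂)/2 = 9.822×10⁶ m.
At r₁: circular v_c1 = √(μ/r₁) = 2708 m/s; transfer-periherm v_p = √[μ(2/r₁ − 1/a_t)] = 3525 m/s.
Δv₁ = v_p − v_c1 = 816.7 m/s.
At r₂: circular v_c2 = √(μ/r₂) = 1151 m/s; transfer-apoherm v_a = √[μ(2/r₂ − 1/a_t)] = 636.3 m/s.
Δv₂ = v_c2 − v_a = 514.3 m/s.
Total Δv = Δv₁ + Δv₂ = 1331 m/s = 1.331 km/s.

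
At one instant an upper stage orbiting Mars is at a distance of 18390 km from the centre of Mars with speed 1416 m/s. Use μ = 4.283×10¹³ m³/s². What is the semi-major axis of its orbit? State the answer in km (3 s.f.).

r = 1.839×10⁷ m.
Vis-viva rearranged: 1/a = 2/r − v²/μ = 1.088×10⁻⁷ − 4.681×10⁻⁸ = 6.194×10⁻⁸ m⁻¹.
a = 1.614×10⁷ m = 16145 km.

a ≈ 16100 km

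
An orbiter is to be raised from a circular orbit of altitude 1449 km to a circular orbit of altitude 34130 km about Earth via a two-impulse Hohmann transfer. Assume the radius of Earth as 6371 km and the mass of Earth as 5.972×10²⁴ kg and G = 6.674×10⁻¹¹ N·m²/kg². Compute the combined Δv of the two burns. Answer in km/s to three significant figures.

μ = GM = 6.674×10⁻¹¹ × 5.972×10²⁴ = 3.986×10¹⁴ m³/s².
r₁ = 6371 + 1449 = 7820.0 km = 7.8200×10⁶ m.
r₂ = 6371 + 34130 = 40501 km = 4.0501×10⁷ m.
Transfer ellipse a_t = (r₁ + r₂)/2 = 2.416×10⁷ m.
At r₁: circular v_c1 = √(μ/r₁) = 7139 m/s; transfer-perigee v_p = √[μ(2/r₁ − 1/a_t)] = 9243 m/s.
Δv₁ = v_p − v_c1 = 2104 m/s.
At r₂: circular v_c2 = √(μ/r₂) = 3137 m/s; transfer-apogee v_a = √[μ(2/r₂ − 1/a_t)] = 1785 m/s.
Δv₂ = v_c2 − v_a = 1352 m/s.
Total Δv = Δv₁ + Δv₂ = 3456 m/s = 3.456 km/s.

Δv_total ≈ 3.46 km/s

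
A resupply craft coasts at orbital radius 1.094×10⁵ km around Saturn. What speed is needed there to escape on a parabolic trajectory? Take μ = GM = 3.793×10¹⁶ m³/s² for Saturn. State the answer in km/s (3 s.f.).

r = 1.094×10⁵ km = 1.094×10⁸ m.
Escape speed v_esc = √(2μ/r) = √(2 × 3.793×10¹⁶ / 1.094×10⁸) = √(6.934×10⁸) = 26330 m/s.
= 26.33 km/s.

v_esc ≈ 26.3 km/s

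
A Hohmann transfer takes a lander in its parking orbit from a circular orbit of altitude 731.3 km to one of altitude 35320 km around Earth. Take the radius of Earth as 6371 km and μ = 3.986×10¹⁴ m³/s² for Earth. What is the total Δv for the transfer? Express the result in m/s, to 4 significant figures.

r₁ = 6371 + 731.3 = 7102.3 km = 7.1023×10⁶ m.
r₂ = 6371 + 35320 = 41691 km = 4.1691×10⁷ m.
Transfer ellipse a_t = (r₁ + r₂)/2 = 2.440×10⁷ m.
At r₁: circular v_c1 = √(μ/r₁) = 7492 m/s; transfer-perigee v_p = √[μ(2/r₁ − 1/a_t)] = 9793 m/s.
Δv₁ = v_p − v_c1 = 2302 m/s.
At r₂: circular v_c2 = √(μ/r₂) = 3092 m/s; transfer-apogee v_a = √[μ(2/r₂ − 1/a_t)] = 1668 m/s.
Δv₂ = v_c2 − v_a = 1424 m/s.
Total Δv = Δv₁ + Δv₂ = 3725 m/s.

Δv_total ≈ 3725 m/s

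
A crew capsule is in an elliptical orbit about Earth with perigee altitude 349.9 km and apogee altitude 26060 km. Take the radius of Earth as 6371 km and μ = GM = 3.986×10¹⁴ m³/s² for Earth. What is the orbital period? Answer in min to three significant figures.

T ≈ 454 min

r_p = 6371 + 349.9 = 6720.9 km = 6.7209×10⁶ m.
r_a = 6371 + 26060 = 32431 km = 3.2431×10⁷ m.
Semi-major axis a = (r_p + r_a)/2 = (6720.9 + 32431)/2 = 19576 km = 1.958×10⁷ m.
By Kepler's third law T = 2π√(a³/μ) = 2π × 4.338×10³ = 2.726×10⁴ s.
= 454.3 min.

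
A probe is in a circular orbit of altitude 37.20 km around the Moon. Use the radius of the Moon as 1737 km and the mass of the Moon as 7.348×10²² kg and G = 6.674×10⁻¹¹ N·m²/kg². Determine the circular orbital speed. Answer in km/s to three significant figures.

v ≈ 1.66 km/s

μ = GM = 6.674×10⁻¹¹ × 7.348×10²² = 4.904×10¹² m³/s².
r = 1737 + 37.20 = 1774.2 km = 1.7742×10⁶ m.
For a circular orbit v = √(μ/r) = √(4.904×10¹² / 1.774×10⁶) = √(2.764×10⁶) = 1663 m/s.
That is 1.663 km/s.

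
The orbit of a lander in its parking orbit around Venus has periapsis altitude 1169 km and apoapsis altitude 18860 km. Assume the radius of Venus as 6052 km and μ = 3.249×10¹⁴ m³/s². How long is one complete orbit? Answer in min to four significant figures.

r_p = 6052 + 1169 = 7221.0 km = 7.2210×10⁶ m.
r_a = 6052 + 18860 = 24912 km = 2.4912×10⁷ m.
Semi-major axis a = (r_p + r_a)/2 = (7221.0 + 24912)/2 = 16066 km = 1.607×10⁷ m.
By Kepler's third law T = 2π√(a³/μ) = 2π × 3.573×10³ = 2.245×10⁴ s.
= 374.1 min.

T ≈ 374.1 min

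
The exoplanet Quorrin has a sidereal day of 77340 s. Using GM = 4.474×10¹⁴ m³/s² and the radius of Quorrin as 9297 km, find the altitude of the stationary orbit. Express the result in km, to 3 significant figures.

A synchronous orbit has period T, so by Kepler's third law a = (μT²/4π²)^(1/3).
μT²/4π² = 4.474×10¹⁴ × (7.734×10⁴)² / 39.48 = 6.779×10²² m³.
a = 4.077×10⁷ m = 40774 km.
Altitude h = a − R = 40774 − 9297 = 31477 km.

h_sync ≈ 31500 km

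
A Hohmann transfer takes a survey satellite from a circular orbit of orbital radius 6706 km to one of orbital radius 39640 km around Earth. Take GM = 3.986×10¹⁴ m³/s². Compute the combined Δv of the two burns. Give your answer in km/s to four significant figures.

r₁ = 6706 km = 6.706×10⁶ m.
r₂ = 39640 km = 3.964×10⁷ m.
Transfer ellipse a_t = (r₁ + r₂)/2 = 2.317×10⁷ m.
At r₁: circular v_c1 = √(μ/r₁) = 7710 m/s; transfer-perigee v_p = √[μ(2/r₁ − 1/a_t)] = 10080 m/s.
Δv₁ = v_p − v_c1 = 2374 m/s.
At r₂: circular v_c2 = √(μ/r₂) = 3171 m/s; transfer-apogee v_a = √[μ(2/r₂ − 1/a_t)] = 1706 m/s.
Δv₂ = v_c2 − v_a = 1465 m/s.
Total Δv = Δv₁ + Δv₂ = 3839 m/s = 3.839 km/s.

Δv_total ≈ 3.839 km/s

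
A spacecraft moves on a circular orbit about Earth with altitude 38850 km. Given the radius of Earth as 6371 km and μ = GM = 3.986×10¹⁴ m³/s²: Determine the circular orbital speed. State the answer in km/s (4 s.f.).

r = 6371 + 38850 = 45221 km = 4.5221×10⁷ m.
For a circular orbit v = √(μ/r) = √(3.986×10¹⁴ / 4.522×10⁷) = √(8.814×10⁶) = 2969 m/s.
That is 2.969 km/s.

v ≈ 2.969 km/s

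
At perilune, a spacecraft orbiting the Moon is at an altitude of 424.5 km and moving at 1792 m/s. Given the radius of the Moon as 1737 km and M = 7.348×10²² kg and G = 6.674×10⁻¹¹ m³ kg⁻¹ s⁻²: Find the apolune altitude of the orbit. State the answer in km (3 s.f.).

apolune altitude ≈ 3500 km

μ = GM = 6.674×10⁻¹¹ × 7.348×10²² = 4.904×10¹² m³/s².
r_p = 1737 + 424.5 = 2161.5 km = 2.162×10⁶ m.
Specific energy ε = v²/2 − μ/r = -6.632×10⁵ J/kg, so a = −μ/(2ε) = 3.697×10⁶ m.
The apsides satisfy r_p + r_a = 2a, so the apolune radius is 2a − r_p = 5.233×10⁶ m = 5233.2 km.
Apolune altitude = 5233.2 − 1737 = 3496.2 km.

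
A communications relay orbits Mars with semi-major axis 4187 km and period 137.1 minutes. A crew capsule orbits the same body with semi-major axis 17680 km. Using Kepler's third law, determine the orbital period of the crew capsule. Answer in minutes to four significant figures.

T₂ ≈ 1190 minutes

Kepler's third law: T² ∝ a³, so T₂ = T₁ (a₂/a₁)^(3/2).
a₂/a₁ = 4.223, (a₂/a₁)^(3/2) = 8.677.
T₂ = 137.1 × 8.677 = 1190 minutes.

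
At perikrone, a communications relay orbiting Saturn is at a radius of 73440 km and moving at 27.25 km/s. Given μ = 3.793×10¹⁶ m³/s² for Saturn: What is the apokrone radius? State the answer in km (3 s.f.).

r_p = 7.344×10⁷ m.
Specific energy ε = v²/2 − μ/r = -1.452×10⁸ J/kg, so a = −μ/(2ε) = 1.306×10⁸ m.
The apsides satisfy r_p + r_a = 2a, so the apokrone radius is 2a − r_p = 1.878×10⁸ m = 1.8780×10⁵ km.

apokrone radius ≈ 1.88×10⁵ km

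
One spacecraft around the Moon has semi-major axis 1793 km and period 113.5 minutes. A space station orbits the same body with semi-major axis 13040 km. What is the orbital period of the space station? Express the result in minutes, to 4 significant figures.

Kepler's third law: T² ∝ a³, so T₂ = T₁ (a₂/a₁)^(3/2).
a₂/a₁ = 7.273, (a₂/a₁)^(3/2) = 19.61.
T₂ = 113.5 × 19.61 = 2226 minutes.

T₂ ≈ 2226 minutes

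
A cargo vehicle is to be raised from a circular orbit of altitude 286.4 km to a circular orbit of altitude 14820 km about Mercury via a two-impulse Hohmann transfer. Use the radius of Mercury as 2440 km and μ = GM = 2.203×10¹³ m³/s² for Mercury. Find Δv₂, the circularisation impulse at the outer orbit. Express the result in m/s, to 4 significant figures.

Δv ≈ 539.7 m/s

r₁ = 2440 + 286.4 = 2726.4 km = 2.7264×10⁶ m.
r₂ = 2440 + 14820 = 17260 km = 1.7260×10⁷ m.
Transfer ellipse a_t = (r₁ + r₂)/2 = 9.993×10⁶ m.
At r₁: circular v_c1 = √(μ/r₁) = 2843 m/s; transfer-periherm v_p = √[μ(2/r₁ − 1/a_t)] = 3736 m/s.
At r₂: circular v_c2 = √(μ/r₂) = 1130 m/s; transfer-apoherm v_a = √[μ(2/r₂ − 1/a_t)] = 590.1 m/s.
Δv₂ = v_c2 − v_a = 539.7 m/s.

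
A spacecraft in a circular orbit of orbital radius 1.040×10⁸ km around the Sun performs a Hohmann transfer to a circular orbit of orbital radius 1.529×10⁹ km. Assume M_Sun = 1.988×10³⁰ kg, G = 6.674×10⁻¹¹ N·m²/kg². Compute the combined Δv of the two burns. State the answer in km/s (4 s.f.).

Δv_total ≈ 19.15 km/s

μ = GM = 6.674×10⁻¹¹ × 1.988×10³⁰ = 1.327×10²⁰ m³/s².
r₁ = 1.040×10⁸ km = 1.040×10¹¹ m.
r₂ = 1.529×10⁹ km = 1.529×10¹² m.
Transfer ellipse a_t = (r₁ + r₂)/2 = 8.165×10¹¹ m.
At r₁: circular v_c1 = √(μ/r₁) = 35720 m/s; transfer-perihelion v_p = √[μ(2/r₁ − 1/a_t)] = 48880 m/s.
Δv₁ = v_p − v_c1 = 13160 m/s.
At r₂: circular v_c2 = √(μ/r₂) = 9315 m/s; transfer-aphelion v_a = √[μ(2/r₂ − 1/a_t)] = 3325 m/s.
Δv₂ = v_c2 − v_a = 5991 m/s.
Total Δv = Δv₁ + Δv₂ = 19150 m/s = 19.15 km/s.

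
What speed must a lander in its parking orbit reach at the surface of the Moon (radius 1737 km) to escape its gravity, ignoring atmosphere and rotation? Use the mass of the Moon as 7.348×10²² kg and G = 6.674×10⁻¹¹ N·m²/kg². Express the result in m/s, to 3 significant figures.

v_esc ≈ 2380 m/s

μ = GM = 6.674×10⁻¹¹ × 7.348×10²² = 4.904×10¹² m³/s².
r = R = 1.737×10⁶ m.
Escape speed v_esc = √(2μ/r) = √(2 × 4.904×10¹² / 1.737×10⁶) = √(5.647×10⁶) = 2376 m/s.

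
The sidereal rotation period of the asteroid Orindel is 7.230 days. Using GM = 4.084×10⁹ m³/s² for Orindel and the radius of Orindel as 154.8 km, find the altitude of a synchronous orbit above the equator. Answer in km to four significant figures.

h_sync ≈ 3276 km

T = 7.230 days = 6.247×10⁵ s.
A synchronous orbit has period T, so by Kepler's third law a = (μT²/4π²)^(1/3).
μT²/4π² = 4.084×10⁹ × (6.247×10⁵)² / 39.48 = 4.037×10¹⁹ m³.
a = 3.430×10⁶ m = 3430.4 km.
Altitude h = a − R = 3430.4 − 154.8 = 3275.6 km.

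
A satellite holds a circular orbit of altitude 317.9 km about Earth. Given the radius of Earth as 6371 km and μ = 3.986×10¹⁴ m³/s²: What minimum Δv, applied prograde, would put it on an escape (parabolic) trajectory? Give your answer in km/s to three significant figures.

Δv ≈ 3.20 km/s

r = 6371 + 317.9 = 6688.9 km = 6.6889×10⁶ m.
Circular speed v_c = √(μ/r) = 7720 m/s.
Escape speed v_esc = √(2μ/r) = √2 × v_c = 10920 m/s.
Δv = v_esc − v_c = 3198 m/s = 3.198 km/s.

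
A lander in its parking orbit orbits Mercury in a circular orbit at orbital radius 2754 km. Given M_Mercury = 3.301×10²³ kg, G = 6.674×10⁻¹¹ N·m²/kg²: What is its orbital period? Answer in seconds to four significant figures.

T ≈ 6118 seconds

μ = GM = 6.674×10⁻¹¹ × 3.301×10²³ = 2.203×10¹³ m³/s².
r = 2754 km = 2.754×10⁶ m.
Kepler's third law: T = 2π√(r³/μ) = 2π√((2.754×10⁶)³ / 2.203×10¹³).
r³/μ = 9.481×10⁵ s², so T = 2π × 9.737×10² = 6.118×10³ s.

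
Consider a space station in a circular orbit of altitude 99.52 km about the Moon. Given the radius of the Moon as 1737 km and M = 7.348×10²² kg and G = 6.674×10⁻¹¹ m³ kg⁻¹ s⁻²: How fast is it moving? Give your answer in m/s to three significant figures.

v ≈ 1630 m/s

μ = GM = 6.674×10⁻¹¹ × 7.348×10²² = 4.904×10¹² m³/s².
r = 1737 + 99.52 = 1836.5 km = 1.8365×10⁶ m.
For a circular orbit v = √(μ/r) = √(4.904×10¹² / 1.837×10⁶) = √(2.670×10⁶) = 1634 m/s.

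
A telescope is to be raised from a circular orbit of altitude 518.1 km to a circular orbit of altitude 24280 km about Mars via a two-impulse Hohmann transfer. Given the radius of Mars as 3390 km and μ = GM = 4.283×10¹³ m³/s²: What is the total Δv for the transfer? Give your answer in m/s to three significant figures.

r₁ = 3390 + 518.1 = 3908.1 km = 3.9081×10⁶ m.
r₂ = 3390 + 24280 = 27670 km = 2.7670×10⁷ m.
Transfer ellipse a_t = (r₁ + r₂)/2 = 1.579×10⁷ m.
At r₁: circular v_c1 = √(μ/r₁) = 3310 m/s; transfer-periapsis v_p = √[μ(2/r₁ − 1/a_t)] = 4382 m/s.
Δv₁ = v_p − v_c1 = 1072 m/s.
At r₂: circular v_c2 = √(μ/r₂) = 1244 m/s; transfer-apoapsis v_a = √[μ(2/r₂ − 1/a_t)] = 619.0 m/s.
Δv₂ = v_c2 − v_a = 625.2 m/s.
Total Δv = Δv₁ + Δv₂ = 1697 m/s.

Δv_total ≈ 1700 m/s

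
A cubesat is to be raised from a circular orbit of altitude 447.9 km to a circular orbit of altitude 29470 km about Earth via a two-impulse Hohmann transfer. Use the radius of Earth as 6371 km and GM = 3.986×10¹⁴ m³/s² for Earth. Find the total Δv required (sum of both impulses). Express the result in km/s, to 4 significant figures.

Δv_total ≈ 3.714 km/s

r₁ = 6371 + 447.9 = 6818.9 km = 6.8189×10⁶ m.
r₂ = 6371 + 29470 = 35841 km = 3.5841×10⁷ m.
Transfer ellipse a_t = (r₁ + r₂)/2 = 2.133×10⁷ m.
At r₁: circular v_c1 = √(μ/r₁) = 7646 m/s; transfer-perigee v_p = √[μ(2/r₁ − 1/a_t)] = 9911 m/s.
Δv₁ = v_p − v_c1 = 2265 m/s.
At r₂: circular v_c2 = √(μ/r₂) = 3335 m/s; transfer-apogee v_a = √[μ(2/r₂ − 1/a_t)] = 1886 m/s.
Δv₂ = v_c2 − v_a = 1449 m/s.
Total Δv = Δv₁ + Δv₂ = 3714 m/s = 3.714 km/s.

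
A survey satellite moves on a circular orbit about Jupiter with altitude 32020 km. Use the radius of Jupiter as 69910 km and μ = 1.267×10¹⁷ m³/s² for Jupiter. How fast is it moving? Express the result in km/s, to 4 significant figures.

v ≈ 35.26 km/s

r = 69910 + 32020 = 101930 km = 1.0193×10⁸ m.
For a circular orbit v = √(μ/r) = √(1.267×10¹⁷ / 1.019×10⁸) = √(1.243×10⁹) = 35260 m/s.
That is 35.26 km/s.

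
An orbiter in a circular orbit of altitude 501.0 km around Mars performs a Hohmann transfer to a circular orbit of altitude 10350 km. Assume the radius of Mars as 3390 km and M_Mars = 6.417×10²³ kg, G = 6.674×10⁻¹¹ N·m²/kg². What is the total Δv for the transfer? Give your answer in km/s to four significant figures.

Δv_total ≈ 1.417 km/s

μ = GM = 6.674×10⁻¹¹ × 6.417×10²³ = 4.283×10¹³ m³/s².
r₁ = 3390 + 501.0 = 3891.0 km = 3.8910×10⁶ m.
r₂ = 3390 + 10350 = 13740 km = 1.3740×10⁷ m.
Transfer ellipse a_t = (r₁ + r₂)/2 = 8.816×10⁶ m.
At r₁: circular v_c1 = √(μ/r₁) = 3318 m/s; transfer-periapsis v_p = √[μ(2/r₁ − 1/a_t)] = 4142 m/s.
Δv₁ = v_p − v_c1 = 824.3 m/s.
At r₂: circular v_c2 = √(μ/r₂) = 1765 m/s; transfer-apoapsis v_a = √[μ(2/r₂ − 1/a_t)] = 1173 m/s.
Δv₂ = v_c2 − v_a = 592.6 m/s.
Total Δv = Δv₁ + Δv₂ = 1417 m/s = 1.417 km/s.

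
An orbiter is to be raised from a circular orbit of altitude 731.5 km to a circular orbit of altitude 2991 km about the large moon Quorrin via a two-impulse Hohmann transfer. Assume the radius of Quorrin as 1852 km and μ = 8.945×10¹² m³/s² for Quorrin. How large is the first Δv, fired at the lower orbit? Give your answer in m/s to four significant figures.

Δv ≈ 264.3 m/s

r₁ = 1852 + 731.5 = 2583.5 km = 2.5835×10⁶ m.
r₂ = 1852 + 2991 = 4843.0 km = 4.8430×10⁶ m.
Transfer ellipse a_t = (r₁ + r₂)/2 = 3.713×10⁶ m.
At r₁: circular v_c1 = √(μ/r₁) = 1861 m/s; transfer-periapsis v_p = √[μ(2/r₁ − 1/a_t)] = 2125 m/s.
Δv₁ = v_p − v_c1 = 264.3 m/s.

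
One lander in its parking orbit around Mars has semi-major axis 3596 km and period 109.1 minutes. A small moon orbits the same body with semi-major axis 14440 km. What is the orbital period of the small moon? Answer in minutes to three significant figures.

Kepler's third law: T² ∝ a³, so T₂ = T₁ (a₂/a₁)^(3/2).
a₂/a₁ = 4.016, (a₂/a₁)^(3/2) = 8.047.
T₂ = 109.1 × 8.047 = 877.9 minutes.

T₂ ≈ 878 minutes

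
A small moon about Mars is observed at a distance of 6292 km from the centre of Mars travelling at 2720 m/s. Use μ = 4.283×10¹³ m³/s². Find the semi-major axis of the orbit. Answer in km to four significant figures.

r = 6.292×10⁶ m.
Vis-viva rearranged: 1/a = 2/r − v²/μ = 3.179×10⁻⁷ − 1.727×10⁻⁷ = 1.451×10⁻⁷ m⁻¹.
a = 6.891×10⁶ m = 6890.6 km.

a ≈ 6891 km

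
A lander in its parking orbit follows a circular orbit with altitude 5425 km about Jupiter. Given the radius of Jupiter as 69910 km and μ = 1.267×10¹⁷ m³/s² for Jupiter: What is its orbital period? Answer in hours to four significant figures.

T ≈ 3.206 hours

r = 69910 + 5425 = 75335 km = 7.5335×10⁷ m.
Kepler's third law: T = 2π√(r³/μ) = 2π√((7.534×10⁷)³ / 1.267×10¹⁷).
r³/μ = 3.375×10⁶ s², so T = 2π × 1.837×10³ = 1.154×10⁴ s.
Converting: 1.154×10⁴ s ÷ 3600 = 3.206 hours.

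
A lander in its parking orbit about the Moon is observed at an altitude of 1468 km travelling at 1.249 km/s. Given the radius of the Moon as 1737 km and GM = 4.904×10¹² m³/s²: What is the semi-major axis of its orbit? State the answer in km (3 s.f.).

a ≈ 3270 km

r = 1737 + 1468 = 3205.0 km = 3.205×10⁶ m.
Specific orbital energy ε = v²/2 − μ/r = (1249)²/2 − 4.904×10¹²/3.205×10⁶ = -7.501×10⁵ J/kg.
Since ε = −μ/(2a), a = −μ/(2ε) = 3.269×10⁶ m = 3268.9 km.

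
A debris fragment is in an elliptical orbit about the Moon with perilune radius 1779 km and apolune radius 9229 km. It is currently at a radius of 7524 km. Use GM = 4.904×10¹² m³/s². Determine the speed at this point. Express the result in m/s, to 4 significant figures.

v ≈ 642.3 m/s

Semi-major axis a = (r_p + r_a)/2 = 5504.0 km = 5.504×10⁶ m.
Vis-viva: v² = μ(2/r − 1/a) = 4.904×10¹² × (2.658×10⁻⁷ − 1.817×10⁻⁷) = 4.126×10⁵ m²/s².
v = 642.3 m/s.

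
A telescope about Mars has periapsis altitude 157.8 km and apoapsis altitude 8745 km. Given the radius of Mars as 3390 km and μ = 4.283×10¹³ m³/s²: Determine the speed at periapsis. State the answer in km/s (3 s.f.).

r_p = 3390 + 157.8 = 3547.8 km = 3.5478×10⁶ m.
r_a = 3390 + 8745 = 12135 km = 1.2135×10⁷ m.
Semi-major axis a = (r_p + r_a)/2 = 7841.4 km = 7.841×10⁶ m.
Vis-viva: v² = μ(2/r − 1/a) = 4.283×10¹³ × (5.637×10⁻⁷ − 1.275×10⁻⁷) = 1.868×10⁷ m²/s².
v = 4322 m/s = 4.322 km/s.

v ≈ 4.32 km/s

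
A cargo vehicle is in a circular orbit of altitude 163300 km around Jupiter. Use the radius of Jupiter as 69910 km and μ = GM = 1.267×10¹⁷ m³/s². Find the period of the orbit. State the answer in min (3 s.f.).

r = 69910 + 163300 = 233210 km = 2.3321×10⁸ m.
Kepler's third law: T = 2π√(r³/μ) = 2π√((2.332×10⁸)³ / 1.267×10¹⁷).
r³/μ = 1.001×10⁸ s², so T = 2π × 1.001×10⁴ = 6.287×10⁴ s.
Converting: 6.287×10⁴ s ÷ 60.00 = 1048 min.

T ≈ 1050 min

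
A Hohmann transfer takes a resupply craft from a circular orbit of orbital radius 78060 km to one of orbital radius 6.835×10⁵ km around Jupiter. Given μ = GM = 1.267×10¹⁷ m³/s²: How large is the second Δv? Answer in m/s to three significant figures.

Δv ≈ 7450 m/s

r₁ = 78060 km = 7.806×10⁷ m.
r₂ = 6.835×10⁵ km = 6.835×10⁸ m.
Transfer ellipse a_t = (r₁ + r₂)/2 = 3.808×10⁸ m.
At r₁: circular v_c1 = √(μ/r₁) = 40290 m/s; transfer-perijove v_p = √[μ(2/r₁ − 1/a_t)] = 53980 m/s.
At r₂: circular v_c2 = √(μ/r₂) = 13620 m/s; transfer-apojove v_a = √[μ(2/r₂ − 1/a_t)] = 6164 m/s.
Δv₂ = v_c2 − v_a = 7451 m/s.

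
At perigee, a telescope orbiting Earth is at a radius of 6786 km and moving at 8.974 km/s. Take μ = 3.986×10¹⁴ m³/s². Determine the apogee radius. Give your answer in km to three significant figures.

apogee radius ≈ 14800 km

r_p = 6.786×10⁶ m.
Specific energy ε = v²/2 − μ/r = -1.847×10⁷ J/kg, so a = −μ/(2ε) = 1.079×10⁷ m.
The apsides satisfy r_p + r_a = 2a, so the apogee radius is 2a − r_p = 1.479×10⁷ m = 14792 km.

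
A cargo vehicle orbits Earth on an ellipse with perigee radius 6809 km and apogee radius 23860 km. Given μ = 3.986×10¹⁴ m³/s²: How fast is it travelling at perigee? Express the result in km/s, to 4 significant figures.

Semi-major axis a = (r_p + r_a)/2 = 15334 km = 1.533×10⁷ m.
Vis-viva: v² = μ(2/r − 1/a) = 3.986×10¹⁴ × (2.937×10⁻⁷ − 6.521×10⁻⁸) = 9.109×10⁷ m²/s².
v = 9544 m/s = 9.544 km/s.

v ≈ 9.544 km/s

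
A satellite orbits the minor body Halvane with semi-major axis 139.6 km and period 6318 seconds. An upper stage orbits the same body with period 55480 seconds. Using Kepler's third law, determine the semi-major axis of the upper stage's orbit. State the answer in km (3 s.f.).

a₂ ≈ 594 km

Kepler's third law: a³ ∝ T², so a₂ = a₁ (T₂/T₁)^(2/3).
T₂/T₁ = 8.781, (T₂/T₁)^(2/3) = 4.256.
a₂ = 139.6 × 4.256 = 594.2 km.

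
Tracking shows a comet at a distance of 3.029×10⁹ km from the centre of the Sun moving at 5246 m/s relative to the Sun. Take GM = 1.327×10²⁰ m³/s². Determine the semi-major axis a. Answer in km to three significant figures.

r = 3.029×10¹² m.
Specific orbital energy ε = v²/2 − μ/r = (5246)²/2 − 1.327×10²⁰/3.029×10¹² = -3.005×10⁷ J/kg.
Since ε = −μ/(2a), a = −μ/(2ε) = 2.208×10¹² m = 2.2080×10⁹ km.

a ≈ 2.21×10⁹ km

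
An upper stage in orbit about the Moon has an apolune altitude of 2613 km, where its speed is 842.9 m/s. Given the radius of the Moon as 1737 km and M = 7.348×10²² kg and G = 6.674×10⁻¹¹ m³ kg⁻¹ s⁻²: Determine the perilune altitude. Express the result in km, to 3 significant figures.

perilune altitude ≈ 264 km

μ = GM = 6.674×10⁻¹¹ × 7.348×10²² = 4.904×10¹² m³/s².
r_a = 1737 + 2613 = 4350.0 km = 4.350×10⁶ m.
Specific energy ε = v²/2 − μ/r = -7.721×10⁵ J/kg, so a = −μ/(2ε) = 3.176×10⁶ m.
The apsides satisfy r_p + r_a = 2a, so the perilune radius is 2a − r_a = 2.001×10⁶ m = 2001.3 km.
Perilune altitude = 2001.3 − 1737 = 264.34 km.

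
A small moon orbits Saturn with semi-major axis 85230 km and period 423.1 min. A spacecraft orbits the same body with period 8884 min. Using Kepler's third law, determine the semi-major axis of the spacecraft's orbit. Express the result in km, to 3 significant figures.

a₂ ≈ 6.49×10⁵ km

Kepler's third law: a³ ∝ T², so a₂ = a₁ (T₂/T₁)^(2/3).
T₂/T₁ = 21.00, (T₂/T₁)^(2/3) = 7.611.
a₂ = 85230 × 7.611 = 6.487×10⁵ km.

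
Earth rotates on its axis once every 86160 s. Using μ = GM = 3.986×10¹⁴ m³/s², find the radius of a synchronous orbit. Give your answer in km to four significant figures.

r_sync ≈ 42160 km

A synchronous orbit has period T, so by Kepler's third law a = (μT²/4π²)^(1/3).
μT²/4π² = 3.986×10¹⁴ × (8.616×10⁴)² / 39.48 = 7.495×10²² m³.
a = 4.216×10⁷ m = 42163 km.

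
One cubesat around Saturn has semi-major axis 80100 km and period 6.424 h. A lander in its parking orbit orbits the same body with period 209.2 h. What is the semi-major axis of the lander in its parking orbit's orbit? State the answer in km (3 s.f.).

a₂ ≈ 8.17×10⁵ km

Kepler's third law: a³ ∝ T², so a₂ = a₁ (T₂/T₁)^(2/3).
T₂/T₁ = 32.57, (T₂/T₁)^(2/3) = 10.20.
a₂ = 80100 × 10.20 = 8.168×10⁵ km.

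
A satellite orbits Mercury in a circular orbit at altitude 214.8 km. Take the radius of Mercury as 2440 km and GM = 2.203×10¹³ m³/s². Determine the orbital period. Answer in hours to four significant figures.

r = 2440 + 214.8 = 2654.8 km = 2.6548×10⁶ m.
Kepler's third law: T = 2π√(r³/μ) = 2π√((2.655×10⁶)³ / 2.203×10¹³).
r³/μ = 8.493×10⁵ s², so T = 2π × 9.216×10² = 5.791×10³ s.
Converting: 5.791×10³ s ÷ 3600 = 1.608 hours.

T ≈ 1.608 hours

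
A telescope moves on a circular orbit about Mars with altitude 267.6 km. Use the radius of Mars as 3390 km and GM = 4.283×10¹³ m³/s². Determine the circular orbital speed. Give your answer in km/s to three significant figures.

v ≈ 3.42 km/s

r = 3390 + 267.6 = 3657.6 km = 3.6576×10⁶ m.
For a circular orbit v = √(μ/r) = √(4.283×10¹³ / 3.658×10⁶) = √(1.171×10⁷) = 3422 m/s.
That is 3.422 km/s.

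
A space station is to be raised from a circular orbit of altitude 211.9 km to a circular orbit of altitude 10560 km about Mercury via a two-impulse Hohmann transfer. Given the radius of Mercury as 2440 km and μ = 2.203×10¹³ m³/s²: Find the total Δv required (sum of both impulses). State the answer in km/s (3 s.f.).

r₁ = 2440 + 211.9 = 2651.9 km = 2.6519×10⁶ m.
r₂ = 2440 + 10560 = 13000 km = 1.3000×10⁷ m.
Transfer ellipse a_t = (r₁ + r₂)/2 = 7.826×10⁶ m.
At r₁: circular v_c1 = √(μ/r₁) = 2882 m/s; transfer-periherm v_p = √[μ(2/r₁ − 1/a_t)] = 3715 m/s.
Δv₁ = v_p − v_c1 = 832.5 m/s.
At r₂: circular v_c2 = √(μ/r₂) = 1302 m/s; transfer-apoherm v_a = √[μ(2/r₂ − 1/a_t)] = 757.8 m/s.
Δv₂ = v_c2 − v_a = 544.0 m/s.
Total Δv = Δv₁ + Δv₂ = 1377 m/s = 1.377 km/s.

Δv_total ≈ 1.38 km/s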